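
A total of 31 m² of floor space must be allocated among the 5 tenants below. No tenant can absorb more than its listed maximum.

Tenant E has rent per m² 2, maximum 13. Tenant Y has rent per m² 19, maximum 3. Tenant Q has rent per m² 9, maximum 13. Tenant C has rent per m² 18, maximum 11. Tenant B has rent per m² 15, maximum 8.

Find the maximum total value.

456

Highest rent per m² first: Tenant Y 19 > Tenant C 18 > Tenant B 15 > Tenant Q 9 > Tenant E 2.
Give Tenant Y 3 to hit its cap of 3 ; 28 left.
Tenant C takes 11 to reach its cap of 11 ; 17 left.
Give Tenant B 8 to hit its cap of 8 ; 9 left.
Only 9 left; Tenant Q takes them to reach 9.
Total = 19×3 + 9×9 + 18×11 + 15×8 = 456.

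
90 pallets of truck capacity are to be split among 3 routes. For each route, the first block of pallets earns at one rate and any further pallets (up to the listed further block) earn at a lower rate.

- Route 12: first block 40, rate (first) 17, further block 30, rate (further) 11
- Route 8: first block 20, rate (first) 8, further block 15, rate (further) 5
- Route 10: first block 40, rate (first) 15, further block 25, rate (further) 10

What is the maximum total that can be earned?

Treat each block as its own option and order by rate: Route 12/first 17 > Route 10/first 15 > Route 12/second 11 > Route 10/second 10 > Route 8/first 8 > Route 8/second 5.
Route 12 first at 17: fill all 40 → 50 left.
Route 10 first at 15: fill all 40 → 10 left.
Route 12/second: +10 of 30 at 11; pool empty.
Total = 17×40 + 15×40 + 11×10 = 1390.

1390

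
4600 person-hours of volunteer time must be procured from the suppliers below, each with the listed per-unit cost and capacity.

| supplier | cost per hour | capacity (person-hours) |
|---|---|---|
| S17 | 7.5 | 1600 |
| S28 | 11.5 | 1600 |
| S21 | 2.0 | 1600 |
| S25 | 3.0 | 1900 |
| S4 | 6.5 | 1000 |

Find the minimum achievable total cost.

Fill from the cheapest supplier first.
S21 at 2.0: take all 1600 person-hours ; 3000 still needed.
S25 (3.0): use full 1900 ; 1100 person-hours to go.
S4 at 6.5: take all 1000 person-hours ; 100 still needed.
Take 100 from S17 at 7.5 to finish.
S28: unused.
Cost = 1600×2.0 + 1900×3.0 + 1000×6.5 + 100×7.5 = 16150.

16150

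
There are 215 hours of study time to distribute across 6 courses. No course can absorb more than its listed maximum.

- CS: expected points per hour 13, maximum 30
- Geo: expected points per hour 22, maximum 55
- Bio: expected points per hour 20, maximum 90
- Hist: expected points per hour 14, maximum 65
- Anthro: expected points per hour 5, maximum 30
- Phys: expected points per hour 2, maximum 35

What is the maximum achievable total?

Highest expected points per hour first: Geo 22 > Bio 20 > Hist 14 > CS 13 > Anthro 5 > Phys 2.
Give Geo 55 to hit its cap of 55 → 160 left.
Bio takes 90 to reach its cap of 90 → 70 left.
Hist: +65 to 65 (cap) → 5 left.
CS: +5 (room for 30) → 5. Pool exhausted.
Total = 13×5 + 22×55 + 20×90 + 14×65 = 3985.

3985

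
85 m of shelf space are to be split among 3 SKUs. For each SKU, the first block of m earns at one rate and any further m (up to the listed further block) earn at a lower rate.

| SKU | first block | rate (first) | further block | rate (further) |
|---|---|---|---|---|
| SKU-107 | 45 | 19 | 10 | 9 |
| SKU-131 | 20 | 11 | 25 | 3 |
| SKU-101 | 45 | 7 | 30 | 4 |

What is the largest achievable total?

Treat each block as its own option and order by rate: SKU-107/T1 19 > SKU-131/T1 11 > SKU-107/T2 9 > SKU-101/T1 7 > SKU-101/T2 4 > SKU-131/T2 3.
SKU-107 T1 at 19: fill all 45 → 40 left.
SKU-131 T1 at 11: fill all 20 → 20 left.
Fill SKU-107 T2 block (10 at 9) → 10 left.
SKU-101 T1 at 7: only 10 left, fill 10.
Total = 19×45 + 11×20 + 9×10 + 7×10 = 1235.

1235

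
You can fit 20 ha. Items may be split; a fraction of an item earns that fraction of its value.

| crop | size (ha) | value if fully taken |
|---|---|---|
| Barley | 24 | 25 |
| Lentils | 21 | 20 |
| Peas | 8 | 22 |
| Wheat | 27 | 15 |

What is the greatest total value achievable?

34.5

Rank by value-to-size ratio: Peas 22/8≈2.75, Barley 25/24≈1.04, Lentils 20/21≈0.952, Wheat 15/27≈0.556.
Peas: take in full, 8 ha for value 22 ; 12 left.
Only 12 ha remain; take 12/24 of Barley for value 25×12/24 = 12.5.
Total value = 34.5.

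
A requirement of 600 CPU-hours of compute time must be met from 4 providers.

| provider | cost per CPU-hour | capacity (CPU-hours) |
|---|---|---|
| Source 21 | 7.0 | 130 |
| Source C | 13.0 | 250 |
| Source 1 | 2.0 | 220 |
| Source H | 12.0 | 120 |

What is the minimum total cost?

Fill from the cheapest provider first.
Source 1 (2.0): use full 220 → 380 CPU-hours to go.
Source 21 (7.0): use full 130 → 250 CPU-hours to go.
Source H (12.0): use full 120 → 130 CPU-hours to go.
Take 130 from Source C at 13.0 to finish.
Cost = 220×2.0 + 130×7.0 + 120×12.0 + 130×13.0 = 4480.

4480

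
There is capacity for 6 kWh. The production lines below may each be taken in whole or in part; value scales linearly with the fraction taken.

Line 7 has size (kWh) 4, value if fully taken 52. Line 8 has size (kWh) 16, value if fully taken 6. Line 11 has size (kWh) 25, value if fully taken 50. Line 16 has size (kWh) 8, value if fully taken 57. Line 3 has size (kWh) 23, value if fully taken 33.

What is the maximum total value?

Rank by value-to-size ratio: Line 7 52/4≈13, Line 16 57/8≈7.12, Line 11 50/25≈2, Line 3 33/23≈1.43, Line 8 6/16≈0.375.
Line 7: take in full, 4 kWh for value 52 → 2 left.
Fill the last 2 kWh with part of Line 16: 2/8 of it earns 14.25.
Total value = 66.25.

66.25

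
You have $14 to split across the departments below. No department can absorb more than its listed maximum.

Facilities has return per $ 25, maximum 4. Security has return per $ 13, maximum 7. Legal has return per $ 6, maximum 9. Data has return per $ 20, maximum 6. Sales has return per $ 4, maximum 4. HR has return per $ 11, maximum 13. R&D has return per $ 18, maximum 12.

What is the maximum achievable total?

292

Rank by return per $: Facilities 25 > Data 20 > R&D 18 > Security 13 > HR 11 > Legal 6 > Sales 4.
Facilities: +4 to 4 (cap) — 10 left.
Give Data 6 to hit its cap of 6 — 4 left.
R&D: +4 (room for 12) → 4. Pool exhausted.
Total = 25×4 + 20×6 + 18×4 = 292.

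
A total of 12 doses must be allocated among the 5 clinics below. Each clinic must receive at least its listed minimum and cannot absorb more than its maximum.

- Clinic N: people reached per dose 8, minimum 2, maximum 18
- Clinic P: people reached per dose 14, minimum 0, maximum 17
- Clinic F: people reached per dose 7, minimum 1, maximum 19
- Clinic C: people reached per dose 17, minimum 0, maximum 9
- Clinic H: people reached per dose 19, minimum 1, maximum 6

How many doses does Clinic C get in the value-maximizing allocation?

Meeting every minimum uses 2+0+1+0+1 = 4 doses, leaving 8.
Rank by people reached per dose: Clinic H 19 > Clinic C 17 > Clinic P 14 > Clinic N 8 > Clinic F 7.
Give Clinic H 5 more to hit its cap of 6 → 3 left.
Clinic C: +3 (room for 9) → 3. Pool exhausted.

3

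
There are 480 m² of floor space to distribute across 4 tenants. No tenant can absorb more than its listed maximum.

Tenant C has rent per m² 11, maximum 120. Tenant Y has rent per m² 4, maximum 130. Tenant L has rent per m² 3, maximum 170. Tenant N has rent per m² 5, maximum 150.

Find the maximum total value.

2830

Order the tenants by rent per m²: Tenant C 11 > Tenant N 5 > Tenant Y 4 > Tenant L 3.
Give Tenant C 120 to hit its cap of 120 → 360 left.
Tenant N takes 150 to reach its cap of 150 → 210 left.
Give Tenant Y 130 to hit its cap of 130 → 80 left.
Tenant L has room for 170 but only 80 remain, so it gets 80.
Total = 11×120 + 4×130 + 3×80 + 5×150 = 2830.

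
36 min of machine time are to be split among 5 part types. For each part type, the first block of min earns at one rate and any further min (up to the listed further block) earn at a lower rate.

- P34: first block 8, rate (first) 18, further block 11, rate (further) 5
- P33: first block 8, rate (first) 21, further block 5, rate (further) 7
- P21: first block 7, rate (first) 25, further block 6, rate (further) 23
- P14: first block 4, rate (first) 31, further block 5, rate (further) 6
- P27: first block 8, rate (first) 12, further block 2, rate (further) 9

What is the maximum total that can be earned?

785

Order all 10 blocks by rate: P14/tier1 31 > P21/tier1 25 > P21/tier2 23 > P33/tier1 21 > P34/tier1 18 > P27/tier1 12 > P27/tier2 9 > P33/tier2 7 > P14/tier2 6 > P34/tier2 5.
P14/tier1 (31): +4 → 32 left.
Fill P21 tier1 block (7 at 25) → 25 left.
P21/tier2 (23): +6 → 19 left.
P33/tier1 (21): +8 → 11 left.
P34 tier1 at 18: fill all 8 → 3 left.
P27 tier1 at 12: only 3 left, fill 3.
Total = 31×4 + 25×7 + 23×6 + 21×8 + 18×8 + 12×3 = 785.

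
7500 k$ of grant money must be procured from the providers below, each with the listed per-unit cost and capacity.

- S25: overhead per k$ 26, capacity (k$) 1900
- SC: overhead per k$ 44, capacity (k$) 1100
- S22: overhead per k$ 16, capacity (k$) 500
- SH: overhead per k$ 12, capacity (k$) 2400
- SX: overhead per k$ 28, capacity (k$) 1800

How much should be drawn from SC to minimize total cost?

Use providers in increasing cost order.
Take 2400 from SH at 12 → need 5100 more.
S22 (16): use full 500 → 4600 k$ to go.
S25 at 26: take all 1900 k$ → 2700 still needed.
Take 1800 from SX at 28 → need 900 more.
SC at 44: take 900 of its 1100 → requirement met.

900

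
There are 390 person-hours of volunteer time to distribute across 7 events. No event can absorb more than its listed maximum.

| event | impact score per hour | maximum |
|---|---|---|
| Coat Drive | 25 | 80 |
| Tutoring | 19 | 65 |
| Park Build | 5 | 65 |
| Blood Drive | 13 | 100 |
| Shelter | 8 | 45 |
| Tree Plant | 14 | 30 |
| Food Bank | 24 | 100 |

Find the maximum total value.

7475

Order the events by impact score per hour: Coat Drive 25 > Food Bank 24 > Tutoring 19 > Tree Plant 14 > Blood Drive 13 > Shelter 8 > Park Build 5.
Coat Drive takes 80 to reach its cap of 80 — 310 left.
Food Bank: +100 to 100 (cap) — 210 left.
Tutoring takes 65 to reach its cap of 65 — 145 left.
Tree Plant: +30 to 30 (cap) — 115 left.
Blood Drive: +100 to 100 (cap) — 15 left.
Shelter: +15 (room for 45) → 15. Pool exhausted.
Total = 25×80 + 19×65 + 13×100 + 8×15 + 14×30 + 24×100 = 7475.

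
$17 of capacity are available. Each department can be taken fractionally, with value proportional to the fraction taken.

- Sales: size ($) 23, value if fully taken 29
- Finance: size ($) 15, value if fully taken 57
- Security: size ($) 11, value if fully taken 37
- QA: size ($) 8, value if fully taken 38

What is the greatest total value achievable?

72.2

Rank by value-to-size ratio: QA 38/8≈4.75, Finance 57/15≈3.8, Security 37/11≈3.36, Sales 29/23≈1.26.
QA: take in full, 8 $ for value 38 → 9 left.
Only 9 $ remain; take 9/15 of Finance for value 57×9/15 = 34.2.
Total value = 72.2.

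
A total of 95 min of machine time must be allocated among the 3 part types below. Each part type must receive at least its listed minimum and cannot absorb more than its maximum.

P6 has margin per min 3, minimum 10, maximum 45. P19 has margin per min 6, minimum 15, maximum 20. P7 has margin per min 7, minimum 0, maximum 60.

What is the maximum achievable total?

585

Meeting every minimum uses 10+15+0 = 25 min, leaving 70.
Order the part types by margin per min: P7 7 > P19 6 > P6 3.
P7 takes 60 more to reach its cap of 60 — 10 left.
P19: +5 to 20 (cap) — 5 left.
Only 5 left; P6 takes them to reach 15.
Total = 3×15 + 6×20 + 7×60 = 585.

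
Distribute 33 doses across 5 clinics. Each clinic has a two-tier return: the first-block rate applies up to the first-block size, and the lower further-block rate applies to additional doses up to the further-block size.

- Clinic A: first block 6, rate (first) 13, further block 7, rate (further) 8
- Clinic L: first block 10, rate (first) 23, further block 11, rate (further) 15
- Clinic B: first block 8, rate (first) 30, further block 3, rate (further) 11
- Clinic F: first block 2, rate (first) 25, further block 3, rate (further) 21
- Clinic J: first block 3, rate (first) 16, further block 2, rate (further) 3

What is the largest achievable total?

Order all 10 blocks by rate: Clinic B/T1 30 > Clinic F/T1 25 > Clinic L/T1 23 > Clinic F/T2 21 > Clinic J/T1 16 > Clinic L/T2 15 > Clinic A/T1 13 > Clinic B/T2 11 > Clinic A/T2 8 > Clinic J/T2 3.
Fill Clinic B T1 block (8 at 30) — 25 left.
Clinic F T1 at 25: fill all 2 — 23 left.
Clinic L T1 at 23: fill all 10 — 13 left.
Clinic F T2 at 21: fill all 3 — 10 left.
Clinic J/T1 (16): +3 — 7 left.
Clinic L T2 at 15: only 7 left, fill 7.
Total = 30×8 + 25×2 + 23×10 + 21×3 + 16×3 + 15×7 = 736.

736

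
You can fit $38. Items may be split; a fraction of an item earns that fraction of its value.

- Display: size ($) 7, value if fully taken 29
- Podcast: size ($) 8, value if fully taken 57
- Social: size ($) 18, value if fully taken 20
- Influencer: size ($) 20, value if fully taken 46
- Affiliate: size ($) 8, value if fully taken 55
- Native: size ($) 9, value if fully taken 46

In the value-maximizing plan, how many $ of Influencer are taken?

6

Sort by value density: Podcast 57/8≈7.12, Affiliate 55/8≈6.88, Native 46/9≈5.11, Display 29/7≈4.14, Influencer 46/20≈2.3, Social 20/18≈1.11.
Podcast: take in full, 8 $ for value 57 — 30 left.
All 8 $ of Affiliate fit (value 55) — 22 remain.
All 9 $ of Native fit (value 46) — 13 remain.
Display: take in full, 7 $ for value 29 — 6 left.
6 $ left: a 6/20 share of Influencer gives 46×6/20 = 13.8.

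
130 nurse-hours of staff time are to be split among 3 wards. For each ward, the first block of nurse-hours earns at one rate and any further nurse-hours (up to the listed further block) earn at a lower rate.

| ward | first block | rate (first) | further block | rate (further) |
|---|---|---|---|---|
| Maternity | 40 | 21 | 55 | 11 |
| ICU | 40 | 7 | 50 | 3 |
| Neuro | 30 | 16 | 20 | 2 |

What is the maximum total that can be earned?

1960

Treat each block as its own option and order by rate: Maternity/tier1 21 > Neuro/tier1 16 > Maternity/tier2 11 > ICU/tier1 7 > ICU/tier2 3 > Neuro/tier2 2.
Maternity tier1 at 21: fill all 40 → 90 left.
Fill Neuro tier1 block (30 at 16) → 60 left.
Maternity tier2 at 11: fill all 55 → 5 left.
ICU/tier1: +5 of 40 at 7; pool empty.
Total = 21×40 + 16×30 + 11×55 + 7×5 = 1960.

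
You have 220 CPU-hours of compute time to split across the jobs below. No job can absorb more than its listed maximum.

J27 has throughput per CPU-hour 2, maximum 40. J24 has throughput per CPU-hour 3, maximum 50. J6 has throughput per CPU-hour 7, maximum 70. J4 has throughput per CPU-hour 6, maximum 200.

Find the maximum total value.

1390

Highest throughput per CPU-hour first: J6 7 > J4 6 > J24 3 > J27 2.
J6: +70 to 70 (cap) → 150 left.
J4 has room for 200 but only 150 remain, so it gets 150.
Total = 7×70 + 6×150 = 1390.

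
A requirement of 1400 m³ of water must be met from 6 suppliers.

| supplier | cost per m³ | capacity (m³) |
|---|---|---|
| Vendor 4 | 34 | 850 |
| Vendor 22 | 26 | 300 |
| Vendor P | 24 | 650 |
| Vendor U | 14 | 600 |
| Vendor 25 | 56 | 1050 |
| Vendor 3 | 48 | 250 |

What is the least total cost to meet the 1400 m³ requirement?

27900

Fill from the cheapest supplier first.
Vendor U at 14: take all 600 m³ → 800 still needed.
Take 650 from Vendor P at 24 → need 150 more.
Vendor 22 (26): take the remaining 150 → done.
Vendor 4, Vendor 3, Vendor 25: unused.
Cost = 600×14 + 650×24 + 150×26 = 27900.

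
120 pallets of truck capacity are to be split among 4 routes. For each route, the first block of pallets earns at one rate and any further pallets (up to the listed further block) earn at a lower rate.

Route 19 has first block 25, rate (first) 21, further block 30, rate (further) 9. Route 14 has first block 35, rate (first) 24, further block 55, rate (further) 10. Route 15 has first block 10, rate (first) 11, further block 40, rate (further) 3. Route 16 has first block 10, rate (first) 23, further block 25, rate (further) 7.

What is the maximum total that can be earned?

2105

Treat each block as its own option and order by rate: Route 14/tier1 24 > Route 16/tier1 23 > Route 19/tier1 21 > Route 15/tier1 11 > Route 14/tier2 10 > Route 19/tier2 9 > Route 16/tier2 7 > Route 15/tier2 3.
Route 14/tier1 (24): +35 — 85 left.
Route 16 tier1 at 23: fill all 10 — 75 left.
Fill Route 19 tier1 block (25 at 21) — 50 left.
Route 15 tier1 at 11: fill all 10 — 40 left.
40 remain; put them into Route 14 tier2 at 10.
Total = 24×35 + 23×10 + 21×25 + 11×10 + 10×40 = 2105.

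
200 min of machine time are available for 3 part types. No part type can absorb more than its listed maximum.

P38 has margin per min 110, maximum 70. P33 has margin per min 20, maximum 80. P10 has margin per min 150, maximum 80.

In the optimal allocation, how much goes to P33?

Highest margin per min first: P10 150 > P38 110 > P33 20.
P10: +80 to 80 (cap) ; 120 left.
Give P38 70 to hit its cap of 70 ; 50 left.
P33 has room for 80 but only 50 remain, so it gets 50.

50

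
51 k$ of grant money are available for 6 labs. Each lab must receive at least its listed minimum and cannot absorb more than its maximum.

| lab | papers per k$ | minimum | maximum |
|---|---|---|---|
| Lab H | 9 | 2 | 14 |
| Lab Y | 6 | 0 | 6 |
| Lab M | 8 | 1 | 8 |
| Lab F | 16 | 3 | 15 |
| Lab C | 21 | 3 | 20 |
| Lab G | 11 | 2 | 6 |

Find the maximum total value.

Meeting every minimum uses 2+0+1+3+3+2 = 11 k$, leaving 40.
Rank by papers per k$: Lab C 21 > Lab F 16 > Lab G 11 > Lab H 9 > Lab M 8 > Lab Y 6.
Lab C takes 17 more to reach its cap of 20 ; 23 left.
Lab F: +12 to 15 (cap) ; 11 left.
Lab G: +4 to 6 (cap) ; 7 left.
Lab H has room for 12 more but only 7 remain, so it gets 9.
Total = 9×9 + 8×1 + 16×15 + 21×20 + 11×6 = 815.

815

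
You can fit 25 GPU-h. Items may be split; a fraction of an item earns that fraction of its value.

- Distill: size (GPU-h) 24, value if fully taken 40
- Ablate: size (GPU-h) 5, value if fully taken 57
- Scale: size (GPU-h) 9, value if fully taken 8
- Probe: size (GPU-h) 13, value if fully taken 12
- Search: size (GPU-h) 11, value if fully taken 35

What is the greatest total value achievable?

Best value per unit of size first: Ablate 57/5≈11.4, Search 35/11≈3.18, Distill 40/24≈1.67, Probe 12/13≈0.923, Scale 8/9≈0.889.
Take all of Ablate (5 GPU-h, value 57) ; 20 GPU-h left.
Take all of Search (11 GPU-h, value 35) ; 9 GPU-h left.
9 GPU-h left: a 9/24 share of Distill gives 40×9/24 = 15.
Total value = 107.

107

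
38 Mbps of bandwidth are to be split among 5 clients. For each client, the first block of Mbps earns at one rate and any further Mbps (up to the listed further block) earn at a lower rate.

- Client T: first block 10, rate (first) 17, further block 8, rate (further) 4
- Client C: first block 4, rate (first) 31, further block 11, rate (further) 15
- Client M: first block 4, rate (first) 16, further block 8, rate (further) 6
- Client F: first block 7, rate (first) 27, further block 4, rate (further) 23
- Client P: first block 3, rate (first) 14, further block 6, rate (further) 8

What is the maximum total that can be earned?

774

Rank every tier by rate: Client C/first 31 > Client F/first 27 > Client F/second 23 > Client T/first 17 > Client M/first 16 > Client C/second 15 > Client P/first 14 > Client P/second 8 > Client M/second 6 > Client T/second 4.
Client C first at 31: fill all 4 → 34 left.
Fill Client F first block (7 at 27) → 27 left.
Client F/second (23): +4 → 23 left.
Client T/first (17): +10 → 13 left.
Client M first at 16: fill all 4 → 9 left.
Client C second at 15: only 9 left, fill 9.
Total = 31×4 + 27×7 + 23×4 + 17×10 + 16×4 + 15×9 = 774.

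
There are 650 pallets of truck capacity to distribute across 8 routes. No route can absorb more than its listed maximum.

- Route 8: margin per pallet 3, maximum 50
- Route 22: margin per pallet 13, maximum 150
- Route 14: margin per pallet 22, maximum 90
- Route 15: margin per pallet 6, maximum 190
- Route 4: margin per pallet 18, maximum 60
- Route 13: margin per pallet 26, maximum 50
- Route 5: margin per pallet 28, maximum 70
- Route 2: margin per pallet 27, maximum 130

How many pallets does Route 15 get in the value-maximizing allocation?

100

Rank by margin per pallet: Route 5 28 > Route 2 27 > Route 13 26 > Route 14 22 > Route 4 18 > Route 22 13 > Route 15 6 > Route 8 3.
Route 5: +70 to 70 (cap) ; 580 left.
Route 2 takes 130 to reach its cap of 130 ; 450 left.
Route 13: +50 to 50 (cap) ; 400 left.
Route 14 takes 90 to reach its cap of 90 ; 310 left.
Give Route 4 60 to hit its cap of 60 ; 250 left.
Give Route 22 150 to hit its cap of 150 ; 100 left.
Only 100 left; Route 15 takes them to reach 100.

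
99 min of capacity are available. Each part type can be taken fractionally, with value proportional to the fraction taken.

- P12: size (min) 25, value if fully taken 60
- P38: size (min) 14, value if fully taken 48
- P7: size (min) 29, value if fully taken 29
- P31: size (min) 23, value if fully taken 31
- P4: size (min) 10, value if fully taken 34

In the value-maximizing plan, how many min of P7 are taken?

Best value per unit of size first: P38 48/14≈3.43, P4 34/10≈3.4, P12 60/25≈2.4, P31 31/23≈1.35, P7 29/29≈1.
Take all of P38 (14 min, value 48) — 85 min left.
All 10 min of P4 fit (value 34) — 75 remain.
Take all of P12 (25 min, value 60) — 50 min left.
All 23 min of P31 fit (value 31) — 27 remain.
Only 27 min remain; take 27/29 of P7 for value 29×27/29 = 27.

27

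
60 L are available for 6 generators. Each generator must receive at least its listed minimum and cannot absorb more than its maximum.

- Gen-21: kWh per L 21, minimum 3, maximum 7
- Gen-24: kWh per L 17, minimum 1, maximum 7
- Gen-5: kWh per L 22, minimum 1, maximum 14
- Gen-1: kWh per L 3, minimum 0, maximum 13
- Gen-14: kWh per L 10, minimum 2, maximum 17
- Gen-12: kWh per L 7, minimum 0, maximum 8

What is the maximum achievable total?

Meeting every minimum uses 3+1+1+0+2+0 = 7 L, leaving 53.
Rank by kWh per L: Gen-5 22 > Gen-21 21 > Gen-24 17 > Gen-14 10 > Gen-12 7 > Gen-1 3.
Gen-5 takes 13 more to reach its cap of 14 ; 40 left.
Give Gen-21 4 more to hit its cap of 7 ; 36 left.
Gen-24 takes 6 more to reach its cap of 7 ; 30 left.
Gen-14: +15 to 17 (cap) ; 15 left.
Gen-12: +8 to 8 (cap) ; 7 left.
Gen-1: +7 (room for 13) → 7. Pool exhausted.
Total = 21×7 + 17×7 + 22×14 + 3×7 + 10×17 + 7×8 = 821.

821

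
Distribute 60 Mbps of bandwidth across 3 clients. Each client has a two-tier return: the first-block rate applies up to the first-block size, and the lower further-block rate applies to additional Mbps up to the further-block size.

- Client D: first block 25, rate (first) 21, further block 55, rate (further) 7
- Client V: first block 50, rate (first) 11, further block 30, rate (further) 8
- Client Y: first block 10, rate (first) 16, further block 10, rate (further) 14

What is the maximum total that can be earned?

Order all 6 blocks by rate: Client D/T1 21 > Client Y/T1 16 > Client Y/T2 14 > Client V/T1 11 > Client V/T2 8 > Client D/T2 7.
Client D T1 at 21: fill all 25 — 35 left.
Client Y/T1 (16): +10 — 25 left.
Fill Client Y T2 block (10 at 14) — 15 left.
15 remain; put them into Client V T1 at 11.
Total = 21×25 + 16×10 + 14×10 + 11×15 = 990.

990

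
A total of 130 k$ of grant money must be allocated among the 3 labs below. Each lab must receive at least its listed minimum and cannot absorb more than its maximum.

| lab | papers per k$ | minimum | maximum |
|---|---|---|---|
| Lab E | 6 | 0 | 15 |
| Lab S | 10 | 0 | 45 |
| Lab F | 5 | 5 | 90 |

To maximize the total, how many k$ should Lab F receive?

Meeting every minimum uses 0+0+5 = 5 k$, leaving 125.
Order the labs by papers per k$: Lab S 10 > Lab E 6 > Lab F 5.
Lab S: +45 to 45 (cap) → 80 left.
Give Lab E 15 more to hit its cap of 15 → 65 left.
Only 65 left; Lab F takes them to reach 70.

70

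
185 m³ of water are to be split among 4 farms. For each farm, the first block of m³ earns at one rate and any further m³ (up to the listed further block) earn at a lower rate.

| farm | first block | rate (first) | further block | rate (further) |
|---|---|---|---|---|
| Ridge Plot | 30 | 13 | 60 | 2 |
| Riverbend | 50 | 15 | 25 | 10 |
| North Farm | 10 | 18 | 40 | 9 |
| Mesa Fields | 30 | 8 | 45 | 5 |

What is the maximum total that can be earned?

Treat each block as its own option and order by rate: North Farm/first 18 > Riverbend/first 15 > Ridge Plot/first 13 > Riverbend/second 10 > North Farm/second 9 > Mesa Fields/first 8 > Mesa Fields/second 5 > Ridge Plot/second 2.
North Farm/first (18): +10 ; 175 left.
Riverbend first at 15: fill all 50 ; 125 left.
Ridge Plot/first (13): +30 ; 95 left.
Riverbend/second (10): +25 ; 70 left.
Fill North Farm second block (40 at 9) ; 30 left.
Mesa Fields first at 8: fill all 30 ; 0 left.
Total = 18×10 + 15×50 + 13×30 + 10×25 + 9×40 + 8×30 = 2170.

2170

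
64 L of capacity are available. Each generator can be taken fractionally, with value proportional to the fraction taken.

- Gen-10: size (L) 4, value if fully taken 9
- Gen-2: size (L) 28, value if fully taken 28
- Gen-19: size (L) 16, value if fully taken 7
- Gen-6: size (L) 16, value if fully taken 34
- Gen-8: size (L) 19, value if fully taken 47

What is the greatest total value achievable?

Rank by value-to-size ratio: Gen-8 47/19≈2.47, Gen-10 9/4≈2.25, Gen-6 34/16≈2.12, Gen-2 28/28≈1, Gen-19 7/16≈0.438.
Gen-8: take in full, 19 L for value 47 — 45 left.
Take all of Gen-10 (4 L, value 9) — 41 L left.
Gen-6: take in full, 16 L for value 34 — 25 left.
Only 25 L remain; take 25/28 of Gen-2 for value 28×25/28 = 25.
Total value = 115.

115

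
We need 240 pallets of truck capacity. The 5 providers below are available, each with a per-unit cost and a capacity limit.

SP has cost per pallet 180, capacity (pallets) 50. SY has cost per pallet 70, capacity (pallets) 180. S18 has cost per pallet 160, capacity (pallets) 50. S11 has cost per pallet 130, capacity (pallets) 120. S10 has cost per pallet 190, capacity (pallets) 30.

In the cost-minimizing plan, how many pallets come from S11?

60

Fill from the cheapest provider first.
Take 180 from SY at 70 → need 60 more.
S11 (130): take the remaining 60 → done.
S18, SP, S10: unused.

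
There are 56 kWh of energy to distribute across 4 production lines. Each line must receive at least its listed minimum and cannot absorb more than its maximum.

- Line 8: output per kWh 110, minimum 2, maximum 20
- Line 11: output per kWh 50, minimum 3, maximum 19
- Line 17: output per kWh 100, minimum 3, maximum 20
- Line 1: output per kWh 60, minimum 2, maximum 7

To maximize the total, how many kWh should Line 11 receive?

9

Meeting every minimum uses 2+3+3+2 = 10 kWh, leaving 46.
Rank by output per kWh: Line 8 110 > Line 17 100 > Line 1 60 > Line 11 50.
Line 8: +18 to 20 (cap) → 28 left.
Line 17 takes 17 more to reach its cap of 20 → 11 left.
Line 1: +5 to 7 (cap) → 6 left.
Line 11: +6 (room for 16) → 9. Pool exhausted.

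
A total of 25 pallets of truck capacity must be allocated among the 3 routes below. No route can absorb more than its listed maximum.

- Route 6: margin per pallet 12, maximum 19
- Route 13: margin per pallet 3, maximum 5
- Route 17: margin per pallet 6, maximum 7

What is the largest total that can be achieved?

264

Highest margin per pallet first: Route 6 12 > Route 17 6 > Route 13 3.
Route 6: +19 to 19 (cap) — 6 left.
Route 17 has room for 7 but only 6 remain, so it gets 6.
Total = 12×19 + 6×6 = 264.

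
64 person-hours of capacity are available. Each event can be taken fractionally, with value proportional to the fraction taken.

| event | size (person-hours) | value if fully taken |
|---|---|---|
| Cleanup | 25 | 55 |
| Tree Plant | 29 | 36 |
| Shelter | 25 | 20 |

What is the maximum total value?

99

Sort by value density: Cleanup 55/25≈2.2, Tree Plant 36/29≈1.24, Shelter 20/25≈0.8.
All 25 person-hours of Cleanup fit (value 55) ; 39 remain.
All 29 person-hours of Tree Plant fit (value 36) ; 10 remain.
Only 10 person-hours remain; take 10/25 of Shelter for value 20×10/25 = 8.
Total value = 99.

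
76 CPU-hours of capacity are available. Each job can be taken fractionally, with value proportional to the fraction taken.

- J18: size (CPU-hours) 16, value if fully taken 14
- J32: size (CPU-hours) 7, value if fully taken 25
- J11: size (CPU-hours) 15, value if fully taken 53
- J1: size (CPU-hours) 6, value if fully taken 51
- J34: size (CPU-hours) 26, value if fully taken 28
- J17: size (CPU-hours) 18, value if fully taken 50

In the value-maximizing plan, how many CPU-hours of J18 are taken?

Sort by value density: J1 51/6≈8.5, J32 25/7≈3.57, J11 53/15≈3.53, J17 50/18≈2.78, J34 28/26≈1.08, J18 14/16≈0.875.
J1: take in full, 6 CPU-hours for value 51 — 70 left.
All 7 CPU-hours of J32 fit (value 25) — 63 remain.
J11: take in full, 15 CPU-hours for value 53 — 48 left.
Take all of J17 (18 CPU-hours, value 50) — 30 CPU-hours left.
All 26 CPU-hours of J34 fit (value 28) — 4 remain.
4 CPU-hours left: a 4/16 share of J18 gives 14×4/16 = 3.5.

4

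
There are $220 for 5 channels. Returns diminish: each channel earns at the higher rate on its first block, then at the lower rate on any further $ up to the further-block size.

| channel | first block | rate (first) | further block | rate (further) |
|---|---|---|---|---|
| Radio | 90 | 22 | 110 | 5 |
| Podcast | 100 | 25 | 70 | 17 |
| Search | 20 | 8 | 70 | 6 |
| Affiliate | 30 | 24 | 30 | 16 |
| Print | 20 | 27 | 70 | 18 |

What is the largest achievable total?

Order all 10 blocks by rate: Print/first 27 > Podcast/first 25 > Affiliate/first 24 > Radio/first 22 > Print/second 18 > Podcast/second 17 > Affiliate/second 16 > Search/first 8 > Search/second 6 > Radio/second 5.
Print/first (27): +20 — 200 left.
Podcast first at 25: fill all 100 — 100 left.
Affiliate/first (24): +30 — 70 left.
Radio first at 22: only 70 left, fill 70.
Total = 27×20 + 25×100 + 24×30 + 22×70 = 5300.

5300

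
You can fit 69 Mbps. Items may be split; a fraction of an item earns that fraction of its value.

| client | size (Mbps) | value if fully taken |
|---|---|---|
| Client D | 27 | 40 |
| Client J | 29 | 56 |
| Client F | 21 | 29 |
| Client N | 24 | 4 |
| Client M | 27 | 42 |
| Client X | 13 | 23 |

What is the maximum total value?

121

Rank by value-to-size ratio: Client J 56/29≈1.93, Client X 23/13≈1.77, Client M 42/27≈1.56, Client D 40/27≈1.48, Client F 29/21≈1.38, Client N 4/24≈0.167.
Client J: take in full, 29 Mbps for value 56 — 40 left.
Client X: take in full, 13 Mbps for value 23 — 27 left.
Take all of Client M (27 Mbps, value 42) — 0 Mbps left.
Total value = 121.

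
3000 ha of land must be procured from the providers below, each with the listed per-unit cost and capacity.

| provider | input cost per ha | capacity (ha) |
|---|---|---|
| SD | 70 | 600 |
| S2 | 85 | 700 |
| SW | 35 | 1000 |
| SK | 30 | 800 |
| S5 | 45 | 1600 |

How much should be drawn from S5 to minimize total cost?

1200

Use providers in increasing cost order.
SK (30): use full 800 → 2200 ha to go.
Take 1000 from SW at 35 → need 1200 more.
Take 1200 from S5 at 45 to finish.
SD, S2: unused.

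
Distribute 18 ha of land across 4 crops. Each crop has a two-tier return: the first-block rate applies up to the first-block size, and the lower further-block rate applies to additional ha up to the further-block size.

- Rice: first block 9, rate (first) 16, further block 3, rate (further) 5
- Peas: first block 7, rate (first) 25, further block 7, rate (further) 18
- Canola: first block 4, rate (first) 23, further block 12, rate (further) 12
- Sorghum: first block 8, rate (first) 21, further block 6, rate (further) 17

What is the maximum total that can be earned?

Order all 8 blocks by rate: Peas/T1 25 > Canola/T1 23 > Sorghum/T1 21 > Peas/T2 18 > Sorghum/T2 17 > Rice/T1 16 > Canola/T2 12 > Rice/T2 5.
Peas/T1 (25): +7 → 11 left.
Fill Canola T1 block (4 at 23) → 7 left.
Sorghum/T1: +7 of 8 at 21; pool empty.
Total = 25×7 + 23×4 + 21×7 = 414.

414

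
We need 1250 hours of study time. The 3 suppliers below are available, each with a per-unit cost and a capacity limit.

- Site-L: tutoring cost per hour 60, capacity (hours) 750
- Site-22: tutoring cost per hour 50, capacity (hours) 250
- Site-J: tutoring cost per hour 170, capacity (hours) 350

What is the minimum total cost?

100000

Fill from the cheapest supplier first.
Site-22 (50): use full 250 — 1000 hours to go.
Take 750 from Site-L at 60 — need 250 more.
Site-J (170): take the remaining 250 — done.
Cost = 250×50 + 750×60 + 250×170 = 100000.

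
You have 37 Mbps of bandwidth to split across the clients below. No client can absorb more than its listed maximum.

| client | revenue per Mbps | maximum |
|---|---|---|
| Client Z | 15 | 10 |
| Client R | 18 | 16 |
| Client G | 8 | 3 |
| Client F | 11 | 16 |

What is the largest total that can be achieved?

559

Rank by revenue per Mbps: Client R 18 > Client Z 15 > Client F 11 > Client G 8.
Client R takes 16 to reach its cap of 16 ; 21 left.
Give Client Z 10 to hit its cap of 10 ; 11 left.
Only 11 left; Client F takes them to reach 11.
Total = 15×10 + 18×16 + 11×11 = 559.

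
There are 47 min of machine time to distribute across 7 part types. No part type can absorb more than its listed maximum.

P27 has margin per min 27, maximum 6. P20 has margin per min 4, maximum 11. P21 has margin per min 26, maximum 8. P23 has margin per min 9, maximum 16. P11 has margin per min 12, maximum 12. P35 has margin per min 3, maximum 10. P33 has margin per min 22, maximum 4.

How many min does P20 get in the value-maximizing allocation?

1

Rank by margin per min: P27 27 > P21 26 > P33 22 > P11 12 > P23 9 > P20 4 > P35 3.
P27: +6 to 6 (cap) → 41 left.
P21: +8 to 8 (cap) → 33 left.
Give P33 4 to hit its cap of 4 → 29 left.
P11 takes 12 to reach its cap of 12 → 17 left.
Give P23 16 to hit its cap of 16 → 1 left.
Only 1 left; P20 takes them to reach 1.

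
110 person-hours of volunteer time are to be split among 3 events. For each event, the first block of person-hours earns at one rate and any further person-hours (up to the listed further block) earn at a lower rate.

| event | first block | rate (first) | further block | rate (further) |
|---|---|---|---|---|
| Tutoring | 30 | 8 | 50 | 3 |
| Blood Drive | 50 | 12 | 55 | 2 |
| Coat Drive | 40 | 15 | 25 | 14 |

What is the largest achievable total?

1490

Order all 6 blocks by rate: Coat Drive/first 15 > Coat Drive/second 14 > Blood Drive/first 12 > Tutoring/first 8 > Tutoring/second 3 > Blood Drive/second 2.
Coat Drive first at 15: fill all 40 — 70 left.
Coat Drive/second (14): +25 — 45 left.
Blood Drive first at 12: only 45 left, fill 45.
Total = 15×40 + 14×25 + 12×45 = 1490.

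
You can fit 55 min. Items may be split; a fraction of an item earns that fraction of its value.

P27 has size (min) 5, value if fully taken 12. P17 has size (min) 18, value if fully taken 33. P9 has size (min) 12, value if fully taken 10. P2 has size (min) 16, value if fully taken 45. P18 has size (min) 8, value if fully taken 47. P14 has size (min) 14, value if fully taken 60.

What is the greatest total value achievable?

Sort by value density: P18 47/8≈5.88, P14 60/14≈4.29, P2 45/16≈2.81, P27 12/5≈2.4, P17 33/18≈1.83, P9 10/12≈0.833.
P18: take in full, 8 min for value 47 ; 47 left.
All 14 min of P14 fit (value 60) ; 33 remain.
P2: take in full, 16 min for value 45 ; 17 left.
Take all of P27 (5 min, value 12) ; 12 min left.
Only 12 min remain; take 12/18 of P17 for value 33×12/18 = 22.
Total value = 186.

186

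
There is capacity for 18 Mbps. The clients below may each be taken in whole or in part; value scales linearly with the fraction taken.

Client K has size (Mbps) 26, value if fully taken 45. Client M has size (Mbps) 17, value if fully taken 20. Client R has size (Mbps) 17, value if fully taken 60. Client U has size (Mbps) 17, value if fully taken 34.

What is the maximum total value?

62

Rank by value-to-size ratio: Client R 60/17≈3.53, Client U 34/17≈2, Client K 45/26≈1.73, Client M 20/17≈1.18.
Take all of Client R (17 Mbps, value 60) ; 1 Mbps left.
1 Mbps left: a 1/17 share of Client U gives 34×1/17 = 2.
Total value = 62.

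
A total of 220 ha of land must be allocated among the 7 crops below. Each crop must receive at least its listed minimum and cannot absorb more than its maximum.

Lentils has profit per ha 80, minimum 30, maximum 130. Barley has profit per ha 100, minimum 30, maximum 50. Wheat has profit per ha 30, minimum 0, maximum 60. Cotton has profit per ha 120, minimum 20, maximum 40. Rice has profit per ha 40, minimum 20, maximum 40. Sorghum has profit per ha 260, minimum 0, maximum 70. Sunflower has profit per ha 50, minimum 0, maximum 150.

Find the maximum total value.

32000

Meeting every minimum uses 30+30+0+20+20+0+0 = 100 ha, leaving 120.
Rank by profit per ha: Sorghum 260 > Cotton 120 > Barley 100 > Lentils 80 > Sunflower 50 > Rice 40 > Wheat 30.
Sorghum: +70 to 70 (cap) ; 50 left.
Give Cotton 20 more to hit its cap of 40 ; 30 left.
Barley: +20 to 50 (cap) ; 10 left.
Lentils: +10 (room for 100) → 40. Pool exhausted.
Total = 80×40 + 100×50 + 120×40 + 40×20 + 260×70 = 32000.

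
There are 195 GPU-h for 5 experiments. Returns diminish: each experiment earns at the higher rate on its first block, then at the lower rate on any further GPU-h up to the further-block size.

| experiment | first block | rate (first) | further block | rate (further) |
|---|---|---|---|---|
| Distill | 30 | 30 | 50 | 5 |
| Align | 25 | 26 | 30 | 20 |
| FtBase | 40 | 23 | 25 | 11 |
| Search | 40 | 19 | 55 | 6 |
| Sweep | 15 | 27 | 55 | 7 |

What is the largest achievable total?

Order all 10 blocks by rate: Distill/T1 30 > Sweep/T1 27 > Align/T1 26 > FtBase/T1 23 > Align/T2 20 > Search/T1 19 > FtBase/T2 11 > Sweep/T2 7 > Search/T2 6 > Distill/T2 5.
Fill Distill T1 block (30 at 30) ; 165 left.
Fill Sweep T1 block (15 at 27) ; 150 left.
Align T1 at 26: fill all 25 ; 125 left.
FtBase T1 at 23: fill all 40 ; 85 left.
Fill Align T2 block (30 at 20) ; 55 left.
Fill Search T1 block (40 at 19) ; 15 left.
FtBase T2 at 11: only 15 left, fill 15.
Total = 30×30 + 27×15 + 26×25 + 23×40 + 20×30 + 19×40 + 11×15 = 4400.

4400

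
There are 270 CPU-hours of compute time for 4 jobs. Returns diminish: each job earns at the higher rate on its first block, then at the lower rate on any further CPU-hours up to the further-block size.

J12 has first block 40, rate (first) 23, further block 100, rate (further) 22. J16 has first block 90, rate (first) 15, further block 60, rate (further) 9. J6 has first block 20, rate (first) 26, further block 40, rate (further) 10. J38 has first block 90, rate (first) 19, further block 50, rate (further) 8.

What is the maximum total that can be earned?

Order all 8 blocks by rate: J6/tier1 26 > J12/tier1 23 > J12/tier2 22 > J38/tier1 19 > J16/tier1 15 > J6/tier2 10 > J16/tier2 9 > J38/tier2 8.
J6/tier1 (26): +20 — 250 left.
Fill J12 tier1 block (40 at 23) — 210 left.
J12/tier2 (22): +100 — 110 left.
J38 tier1 at 19: fill all 90 — 20 left.
20 remain; put them into J16 tier1 at 15.
Total = 26×20 + 23×40 + 22×100 + 19×90 + 15×20 = 5650.

5650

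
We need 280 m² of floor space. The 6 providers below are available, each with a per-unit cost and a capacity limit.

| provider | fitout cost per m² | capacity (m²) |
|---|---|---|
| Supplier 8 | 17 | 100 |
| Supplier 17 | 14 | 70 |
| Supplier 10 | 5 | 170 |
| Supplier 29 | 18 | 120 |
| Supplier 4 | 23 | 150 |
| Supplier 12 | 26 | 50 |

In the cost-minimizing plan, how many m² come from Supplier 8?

40

Cheapest first:
Supplier 10 (5): use full 170 → 110 m² to go.
Supplier 17 at 14: take all 70 m² → 40 still needed.
Supplier 8 at 17: take 40 of its 100 → requirement met.
Supplier 29, Supplier 4, Supplier 12: unused.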